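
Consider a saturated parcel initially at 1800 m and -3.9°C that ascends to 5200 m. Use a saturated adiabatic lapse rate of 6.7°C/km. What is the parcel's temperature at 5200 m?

1800 → 5200 m (saturated adiabatic, 6.7°C/km): ΔT = -6.7 × 3.4 = -22.78°C → T = -26.68°C

-26.68°C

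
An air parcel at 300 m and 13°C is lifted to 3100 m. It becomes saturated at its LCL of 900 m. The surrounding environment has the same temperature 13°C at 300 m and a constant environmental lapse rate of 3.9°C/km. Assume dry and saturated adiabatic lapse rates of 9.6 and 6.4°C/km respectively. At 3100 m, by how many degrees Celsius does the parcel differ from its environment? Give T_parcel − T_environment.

-8.92°C (parcel cooler than environment)

Parcel:
  300–900 m, dry: Δz = 0.6 km ⇒ ΔT = -5.76°C; T = 7.24°C
  900–3100 m, saturated: Δz = 2.2 km ⇒ ΔT = -14.08°C; T = -6.84°C
Environment:
  300–3100 m, environment: Δz = 2.8 km ⇒ ΔT = -10.92°C; T = 2.08°C
T_parcel − T_env = -6.84 − 2.08 = -8.92°C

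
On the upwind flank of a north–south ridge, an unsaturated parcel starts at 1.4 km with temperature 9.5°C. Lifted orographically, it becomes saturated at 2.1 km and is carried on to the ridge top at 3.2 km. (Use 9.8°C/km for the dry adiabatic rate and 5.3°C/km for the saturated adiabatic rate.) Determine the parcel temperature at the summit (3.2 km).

-3.19°C

From 1400 m to 2100 m (dry): cools by 9.8 × 0.7 = 6.86°C, giving 2.64°C.
From 2100 m to 3200 m (saturated): cools by 5.3 × 1.1 = 5.83°C, giving -3.19°C.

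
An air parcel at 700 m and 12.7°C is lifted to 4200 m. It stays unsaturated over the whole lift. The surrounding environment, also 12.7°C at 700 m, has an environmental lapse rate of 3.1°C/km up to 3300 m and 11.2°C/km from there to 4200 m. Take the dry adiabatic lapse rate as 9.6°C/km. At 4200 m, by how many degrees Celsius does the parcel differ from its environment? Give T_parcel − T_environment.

Parcel:
  700–4200 m, dry: Δz = 3.5 km ⇒ ΔT = -33.6°C; T = -20.9°C
Environment:
  700–3300 m, environment, lower layer: Δz = 2.6 km ⇒ ΔT = -8.06°C; T = 4.64°C
  3300–4200 m, environment, upper layer: Δz = 0.9 km ⇒ ΔT = -10.08°C; T = -5.44°C
T_parcel − T_env = -20.9 − (-5.44) = -15.46°C

-15.46°C (parcel cooler than environment)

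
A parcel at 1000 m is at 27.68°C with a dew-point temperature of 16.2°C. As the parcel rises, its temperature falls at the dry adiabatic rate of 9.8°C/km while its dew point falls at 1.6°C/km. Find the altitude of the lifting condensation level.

T and T_d converge at 9.8 − 1.6 = 8.2°C per km
Height above start = (27.68 − 16.2) / 8.2 = 1.4 km
LCL altitude = 1000 m + 1400 m = 2400 m

2400 m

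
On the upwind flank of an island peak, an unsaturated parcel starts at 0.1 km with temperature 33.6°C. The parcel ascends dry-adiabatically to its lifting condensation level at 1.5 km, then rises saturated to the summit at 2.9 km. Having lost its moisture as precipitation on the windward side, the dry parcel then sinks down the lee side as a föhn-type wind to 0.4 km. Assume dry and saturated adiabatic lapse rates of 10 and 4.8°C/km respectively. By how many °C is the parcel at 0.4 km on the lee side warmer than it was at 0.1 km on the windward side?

100 → 1500 m (dry, 10°C/km): ΔT = -10 × 1.4 = -14°C → T = 19.6°C
1500 → 2900 m (saturated, 4.8°C/km): ΔT = -4.8 × 1.4 = -6.72°C → T = 12.88°C
2900 → 400 m (dry descent, 10°C/km): ΔT = +10 × 2.5 = +25°C → T = 37.88°C
Net change vs windward start: 37.88 − 33.6 = +4.28°C

+4.28°C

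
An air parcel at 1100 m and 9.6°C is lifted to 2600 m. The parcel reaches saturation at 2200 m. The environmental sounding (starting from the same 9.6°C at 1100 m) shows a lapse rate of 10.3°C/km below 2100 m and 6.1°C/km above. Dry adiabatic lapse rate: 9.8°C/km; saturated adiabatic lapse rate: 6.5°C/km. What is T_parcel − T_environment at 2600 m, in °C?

Parcel:
  1100–2200 m, dry: Δz = 1.1 km ⇒ ΔT = -10.78°C; T = -1.18°C
  2200–2600 m, saturated: Δz = 0.4 km ⇒ ΔT = -2.6°C; T = -3.78°C
Environment:
  1100–2100 m, environment, lower layer: Δz = 1 km ⇒ ΔT = -10.3°C; T = -0.7°C
  2100–2600 m, environment, upper layer: Δz = 0.5 km ⇒ ΔT = -3.05°C; T = -3.75°C
T_parcel − T_env = -3.78 − (-3.75) = -0.03°C

-0.03°C (parcel cooler than environment)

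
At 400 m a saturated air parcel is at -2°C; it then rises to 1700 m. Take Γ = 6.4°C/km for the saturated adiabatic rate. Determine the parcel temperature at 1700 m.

-10.32°C

400 → 1700 m (saturated adiabatic, 6.4°C/km): ΔT = -6.4 × 1.3 = -8.32°C → T = -10.32°C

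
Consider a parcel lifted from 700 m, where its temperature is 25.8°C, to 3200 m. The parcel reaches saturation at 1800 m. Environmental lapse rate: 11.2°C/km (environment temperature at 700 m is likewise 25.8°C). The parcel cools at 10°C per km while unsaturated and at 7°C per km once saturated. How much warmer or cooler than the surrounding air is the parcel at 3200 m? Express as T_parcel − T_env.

+7.2°C (parcel warmer than environment)

Parcel:
  From 700 m to 1800 m (dry): cools by 10 × 1.1 = 11°C, giving 14.8°C.
  From 1800 m to 3200 m (saturated): cools by 7 × 1.4 = 9.8°C, giving 5°C.
Environment:
  From 700 m to 3200 m (environment): cools by 11.2 × 2.5 = 28°C, giving -2.2°C.
T_parcel − T_env = 5 − (-2.2) = +7.2°C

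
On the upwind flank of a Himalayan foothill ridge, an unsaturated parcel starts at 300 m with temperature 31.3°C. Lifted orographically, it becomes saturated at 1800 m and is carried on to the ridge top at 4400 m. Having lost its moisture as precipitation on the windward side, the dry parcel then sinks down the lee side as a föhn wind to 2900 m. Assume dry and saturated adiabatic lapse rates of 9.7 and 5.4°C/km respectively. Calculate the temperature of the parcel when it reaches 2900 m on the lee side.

17.26°C

Dry to 1800 m: -9.7 × 1.5 km = -14.55°C, so T = 16.75°C.
Saturated to 4400 m: -5.4 × 2.6 km = -14.04°C, so T = 2.71°C.
Dry descent to 2900 m: +9.7 × 1.5 km = +14.55°C, so T = 17.26°C.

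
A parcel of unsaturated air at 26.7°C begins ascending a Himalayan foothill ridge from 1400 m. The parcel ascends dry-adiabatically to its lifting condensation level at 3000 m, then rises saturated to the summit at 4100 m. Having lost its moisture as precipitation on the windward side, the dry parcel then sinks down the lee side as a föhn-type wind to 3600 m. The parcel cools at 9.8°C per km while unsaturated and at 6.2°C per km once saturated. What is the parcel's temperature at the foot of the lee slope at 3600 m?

9.1°C

1400 → 3000 m (dry, 9.8°C/km): ΔT = -9.8 × 1.6 = -15.68°C → T = 11.02°C
3000 → 4100 m (saturated, 6.2°C/km): ΔT = -6.2 × 1.1 = -6.82°C → T = 4.2°C
4100 → 3600 m (dry descent, 9.8°C/km): ΔT = +9.8 × 0.5 = +4.9°C → T = 9.1°C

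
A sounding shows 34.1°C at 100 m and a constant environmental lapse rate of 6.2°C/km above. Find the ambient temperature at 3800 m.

11.16°C

100 → 3800 m (environmental, 6.2°C/km): ΔT = -6.2 × 3.7 = -22.94°C → T = 11.16°C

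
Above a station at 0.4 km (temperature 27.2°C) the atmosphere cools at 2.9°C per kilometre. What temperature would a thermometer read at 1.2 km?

From 400 m to 1200 m (environmental): cools by 2.9 × 0.8 = 2.32°C, giving 24.88°C.

24.88°C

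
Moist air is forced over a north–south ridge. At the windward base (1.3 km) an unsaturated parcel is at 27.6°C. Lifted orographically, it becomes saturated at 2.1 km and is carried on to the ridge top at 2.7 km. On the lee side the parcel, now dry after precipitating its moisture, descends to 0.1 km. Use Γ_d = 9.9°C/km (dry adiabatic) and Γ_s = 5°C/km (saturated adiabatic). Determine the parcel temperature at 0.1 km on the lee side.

From 1300 m to 2100 m (dry): cools by 9.9 × 0.8 = 7.92°C, giving 19.68°C.
From 2100 m to 2700 m (saturated): cools by 5 × 0.6 = 3°C, giving 16.68°C.
From 2700 m to 100 m (dry descent): warms by 9.9 × 2.6 = 25.74°C, giving 42.42°C.

42.42°C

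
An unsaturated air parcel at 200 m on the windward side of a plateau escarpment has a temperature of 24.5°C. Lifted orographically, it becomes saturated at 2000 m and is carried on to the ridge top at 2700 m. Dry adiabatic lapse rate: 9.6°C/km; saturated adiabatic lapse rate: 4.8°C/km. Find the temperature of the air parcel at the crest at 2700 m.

Dry to 2000 m: -9.6 × 1.8 km = -17.28°C, so T = 7.22°C.
Saturated to 2700 m: -4.8 × 0.7 km = -3.36°C, so T = 3.86°C.

3.86°C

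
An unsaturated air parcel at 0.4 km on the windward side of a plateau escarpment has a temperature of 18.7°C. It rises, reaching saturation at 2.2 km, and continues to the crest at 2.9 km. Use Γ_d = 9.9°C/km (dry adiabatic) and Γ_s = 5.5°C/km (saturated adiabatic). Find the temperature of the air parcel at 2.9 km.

-2.97°C

400–2200 m, dry: Δz = 1.8 km ⇒ ΔT = -17.82°C; T = 0.88°C
2200–2900 m, saturated: Δz = 0.7 km ⇒ ΔT = -3.85°C; T = -2.97°C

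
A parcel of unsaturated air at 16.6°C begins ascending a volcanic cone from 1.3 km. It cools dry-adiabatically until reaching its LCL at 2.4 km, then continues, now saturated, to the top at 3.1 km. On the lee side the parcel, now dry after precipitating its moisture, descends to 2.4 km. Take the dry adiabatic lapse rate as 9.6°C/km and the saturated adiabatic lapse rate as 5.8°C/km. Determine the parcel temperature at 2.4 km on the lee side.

From 1300 m to 2400 m (dry): cools by 9.6 × 1.1 = 10.56°C, giving 6.04°C.
From 2400 m to 3100 m (saturated): cools by 5.8 × 0.7 = 4.06°C, giving 1.98°C.
From 3100 m to 2400 m (dry descent): warms by 9.6 × 0.7 = 6.72°C, giving 8.7°C.

8.7°C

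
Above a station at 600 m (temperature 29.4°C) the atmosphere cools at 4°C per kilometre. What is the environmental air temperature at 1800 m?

24.6°C

From 600 m to 1800 m (environmental): cools by 4 × 1.2 = 4.8°C, giving 24.6°C.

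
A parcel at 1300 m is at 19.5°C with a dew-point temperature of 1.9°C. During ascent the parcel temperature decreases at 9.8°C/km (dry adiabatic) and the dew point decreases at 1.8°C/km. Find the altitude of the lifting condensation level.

T and T_d converge at 9.8 − 1.8 = 8°C per km
Height above start = (19.5 − 1.9) / 8 = 2.2 km
LCL altitude = 1300 m + 2200 m = 3500 m

3500 m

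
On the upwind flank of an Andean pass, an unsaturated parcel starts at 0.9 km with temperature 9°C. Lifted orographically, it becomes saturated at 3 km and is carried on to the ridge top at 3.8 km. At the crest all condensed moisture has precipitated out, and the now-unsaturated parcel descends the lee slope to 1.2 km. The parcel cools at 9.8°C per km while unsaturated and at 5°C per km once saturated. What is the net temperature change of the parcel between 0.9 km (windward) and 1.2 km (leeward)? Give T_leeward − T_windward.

+0.9°C

900–3000 m, dry: Δz = 2.1 km ⇒ ΔT = -20.58°C; T = -11.58°C
3000–3800 m, saturated: Δz = 0.8 km ⇒ ΔT = -4°C; T = -15.58°C
3800–1200 m, dry descent: Δz = 2.6 km ⇒ ΔT = +25.48°C; T = 9.9°C
Net change vs windward start: 9.9 − 9 = +0.9°C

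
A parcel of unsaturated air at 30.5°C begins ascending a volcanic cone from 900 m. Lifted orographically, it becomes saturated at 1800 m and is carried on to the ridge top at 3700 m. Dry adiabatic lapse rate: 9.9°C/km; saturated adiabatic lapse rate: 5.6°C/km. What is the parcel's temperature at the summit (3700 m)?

900–1800 m, dry: Δz = 0.9 km ⇒ ΔT = -8.91°C; T = 21.59°C
1800–3700 m, saturated: Δz = 1.9 km ⇒ ΔT = -10.64°C; T = 10.95°C

10.95°C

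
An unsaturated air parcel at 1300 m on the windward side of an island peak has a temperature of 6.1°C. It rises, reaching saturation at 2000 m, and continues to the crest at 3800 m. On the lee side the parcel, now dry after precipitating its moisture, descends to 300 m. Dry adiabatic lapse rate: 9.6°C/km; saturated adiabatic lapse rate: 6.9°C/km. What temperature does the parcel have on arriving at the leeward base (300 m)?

20.56°C

From 1300 m to 2000 m (dry): cools by 9.6 × 0.7 = 6.72°C, giving -0.62°C.
From 2000 m to 3800 m (saturated): cools by 6.9 × 1.8 = 12.42°C, giving -13.04°C.
From 3800 m to 300 m (dry descent): warms by 9.6 × 3.5 = 33.6°C, giving 20.56°C.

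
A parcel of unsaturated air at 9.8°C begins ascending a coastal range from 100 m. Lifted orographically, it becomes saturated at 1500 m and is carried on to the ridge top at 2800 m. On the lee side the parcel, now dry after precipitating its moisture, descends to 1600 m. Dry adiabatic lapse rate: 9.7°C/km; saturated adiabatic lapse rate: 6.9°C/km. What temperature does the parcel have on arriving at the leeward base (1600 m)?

-1.11°C

100–1500 m, dry: Δz = 1.4 km ⇒ ΔT = -13.58°C; T = -3.78°C
1500–2800 m, saturated: Δz = 1.3 km ⇒ ΔT = -8.97°C; T = -12.75°C
2800–1600 m, dry descent: Δz = 1.2 km ⇒ ΔT = +11.64°C; T = -1.11°C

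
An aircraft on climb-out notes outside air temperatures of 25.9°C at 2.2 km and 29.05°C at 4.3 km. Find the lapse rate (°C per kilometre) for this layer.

-1.5°C/km

Γ = −ΔT/Δz = (25.9 − 29.05) / (4300 − 2200) m
  = -3.15°C / 2.1 km = -1.5°C/km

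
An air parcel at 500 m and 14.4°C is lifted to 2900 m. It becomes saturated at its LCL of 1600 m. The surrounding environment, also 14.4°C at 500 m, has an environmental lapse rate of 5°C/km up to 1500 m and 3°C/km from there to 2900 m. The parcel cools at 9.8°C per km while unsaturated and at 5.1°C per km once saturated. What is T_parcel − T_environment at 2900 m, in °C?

-8.21°C (parcel cooler than environment)

Parcel:
  500–1600 m, dry: Δz = 1.1 km ⇒ ΔT = -10.78°C; T = 3.62°C
  1600–2900 m, saturated: Δz = 1.3 km ⇒ ΔT = -6.63°C; T = -3.01°C
Environment:
  500–1500 m, environment, lower layer: Δz = 1 km ⇒ ΔT = -5°C; T = 9.4°C
  1500–2900 m, environment, upper layer: Δz = 1.4 km ⇒ ΔT = -4.2°C; T = 5.2°C
T_parcel − T_env = -3.01 − 5.2 = -8.21°C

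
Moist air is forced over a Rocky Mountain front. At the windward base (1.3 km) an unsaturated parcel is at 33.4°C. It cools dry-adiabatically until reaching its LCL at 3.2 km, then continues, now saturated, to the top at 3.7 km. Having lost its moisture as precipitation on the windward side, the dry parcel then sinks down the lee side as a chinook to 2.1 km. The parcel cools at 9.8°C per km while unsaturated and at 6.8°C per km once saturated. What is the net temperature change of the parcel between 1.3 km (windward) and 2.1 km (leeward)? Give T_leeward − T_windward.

-6.34°C

Dry to 3200 m: -9.8 × 1.9 km = -18.62°C, so T = 14.78°C.
Saturated to 3700 m: -6.8 × 0.5 km = -3.4°C, so T = 11.38°C.
Dry descent to 2100 m: +9.8 × 1.6 km = +15.68°C, so T = 27.06°C.
Net change vs windward start: 27.06 − 33.4 = -6.34°C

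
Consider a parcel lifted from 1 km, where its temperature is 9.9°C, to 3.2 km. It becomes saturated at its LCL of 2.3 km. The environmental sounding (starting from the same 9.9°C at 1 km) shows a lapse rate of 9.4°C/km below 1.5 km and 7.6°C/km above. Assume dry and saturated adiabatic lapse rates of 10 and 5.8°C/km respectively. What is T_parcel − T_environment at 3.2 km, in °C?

-0.6°C (parcel cooler than environment)

Parcel:
  From 1000 m to 2300 m (dry): cools by 10 × 1.3 = 13°C, giving -3.1°C.
  From 2300 m to 3200 m (saturated): cools by 5.8 × 0.9 = 5.22°C, giving -8.32°C.
Environment:
  From 1000 m to 1500 m (environment, lower layer): cools by 9.4 × 0.5 = 4.7°C, giving 5.2°C.
  From 1500 m to 3200 m (environment, upper layer): cools by 7.6 × 1.7 = 12.92°C, giving -7.72°C.
T_parcel − T_env = -8.32 − (-7.72) = -0.6°C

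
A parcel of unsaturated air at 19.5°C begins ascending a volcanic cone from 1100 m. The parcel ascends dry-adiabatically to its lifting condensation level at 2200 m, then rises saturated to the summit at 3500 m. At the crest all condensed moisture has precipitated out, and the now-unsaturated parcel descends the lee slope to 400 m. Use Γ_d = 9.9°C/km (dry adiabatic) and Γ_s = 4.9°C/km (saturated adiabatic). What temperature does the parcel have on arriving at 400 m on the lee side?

Dry to 2200 m: -9.9 × 1.1 km = -10.89°C, so T = 8.61°C.
Saturated to 3500 m: -4.9 × 1.3 km = -6.37°C, so T = 2.24°C.
Dry descent to 400 m: +9.9 × 3.1 km = +30.69°C, so T = 32.93°C.

32.93°C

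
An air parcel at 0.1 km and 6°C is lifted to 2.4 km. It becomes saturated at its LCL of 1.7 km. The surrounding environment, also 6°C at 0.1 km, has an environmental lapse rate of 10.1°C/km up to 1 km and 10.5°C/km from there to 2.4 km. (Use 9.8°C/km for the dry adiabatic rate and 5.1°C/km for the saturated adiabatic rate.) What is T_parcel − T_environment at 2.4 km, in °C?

Parcel:
  100–1700 m, dry: Δz = 1.6 km ⇒ ΔT = -15.68°C; T = -9.68°C
  1700–2400 m, saturated: Δz = 0.7 km ⇒ ΔT = -3.57°C; T = -13.25°C
Environment:
  100–1000 m, environment, lower layer: Δz = 0.9 km ⇒ ΔT = -9.09°C; T = -3.09°C
  1000–2400 m, environment, upper layer: Δz = 1.4 km ⇒ ΔT = -14.7°C; T = -17.79°C
T_parcel − T_env = -13.25 − (-17.79) = +4.54°C

+4.54°C (parcel warmer than environment)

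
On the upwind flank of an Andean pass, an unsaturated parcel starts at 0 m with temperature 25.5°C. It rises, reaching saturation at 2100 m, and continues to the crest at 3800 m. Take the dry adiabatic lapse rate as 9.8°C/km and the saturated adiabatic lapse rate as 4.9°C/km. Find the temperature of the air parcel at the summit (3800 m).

Dry to 2100 m: -9.8 × 2.1 km = -20.58°C, so T = 4.92°C.
Saturated to 3800 m: -4.9 × 1.7 km = -8.33°C, so T = -3.41°C.

-3.41°C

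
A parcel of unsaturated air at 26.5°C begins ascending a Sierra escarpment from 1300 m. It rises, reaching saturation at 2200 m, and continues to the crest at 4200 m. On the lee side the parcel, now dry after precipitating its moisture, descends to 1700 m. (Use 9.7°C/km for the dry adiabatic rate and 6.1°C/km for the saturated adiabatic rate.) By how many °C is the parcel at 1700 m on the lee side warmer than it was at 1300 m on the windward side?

1300 → 2200 m (dry, 9.7°C/km): ΔT = -9.7 × 0.9 = -8.73°C → T = 17.77°C
2200 → 4200 m (saturated, 6.1°C/km): ΔT = -6.1 × 2 = -12.2°C → T = 5.57°C
4200 → 1700 m (dry descent, 9.7°C/km): ΔT = +9.7 × 2.5 = +24.25°C → T = 29.82°C
Net change vs windward start: 29.82 − 26.5 = +3.32°C

+3.32°C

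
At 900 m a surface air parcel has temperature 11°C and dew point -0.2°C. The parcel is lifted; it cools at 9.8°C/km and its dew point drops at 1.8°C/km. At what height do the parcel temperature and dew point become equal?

2300 m

T and T_d converge at 9.8 − 1.8 = 8°C per km
Height above start = (11 − (-0.2)) / 8 = 1.4 km
LCL altitude = 900 m + 1400 m = 2300 m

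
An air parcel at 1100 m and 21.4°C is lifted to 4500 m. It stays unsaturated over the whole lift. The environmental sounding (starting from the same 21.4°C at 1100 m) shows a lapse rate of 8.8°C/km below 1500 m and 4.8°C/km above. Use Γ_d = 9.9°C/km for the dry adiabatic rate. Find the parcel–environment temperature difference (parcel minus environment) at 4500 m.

Parcel:
  From 1100 m to 4500 m (dry): cools by 9.9 × 3.4 = 33.66°C, giving -12.26°C.
Environment:
  From 1100 m to 1500 m (environment, lower layer): cools by 8.8 × 0.4 = 3.52°C, giving 17.88°C.
  From 1500 m to 4500 m (environment, upper layer): cools by 4.8 × 3 = 14.4°C, giving 3.48°C.
T_parcel − T_env = -12.26 − 3.48 = -15.74°C

-15.74°C (parcel cooler than environment)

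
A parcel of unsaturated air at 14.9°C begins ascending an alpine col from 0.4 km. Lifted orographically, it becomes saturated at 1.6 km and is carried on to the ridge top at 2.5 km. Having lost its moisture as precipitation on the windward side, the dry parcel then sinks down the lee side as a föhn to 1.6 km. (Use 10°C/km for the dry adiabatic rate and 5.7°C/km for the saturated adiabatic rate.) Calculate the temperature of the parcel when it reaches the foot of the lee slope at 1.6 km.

400–1600 m, dry: Δz = 1.2 km ⇒ ΔT = -12°C; T = 2.9°C
1600–2500 m, saturated: Δz = 0.9 km ⇒ ΔT = -5.13°C; T = -2.23°C
2500–1600 m, dry descent: Δz = 0.9 km ⇒ ΔT = +9°C; T = 6.77°C

6.77°C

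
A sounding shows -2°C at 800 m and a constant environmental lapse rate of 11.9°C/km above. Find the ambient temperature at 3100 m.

800 → 3100 m (environmental, 11.9°C/km): ΔT = -11.9 × 2.3 = -27.37°C → T = -29.37°C

-29.37°C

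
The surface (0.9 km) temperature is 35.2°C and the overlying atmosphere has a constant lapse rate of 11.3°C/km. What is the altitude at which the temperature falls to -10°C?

Height above start = (35.2 − (-10)) / 11.3 = 4 km
Altitude = 900 m + 4000 m = 4900 m

4.9 km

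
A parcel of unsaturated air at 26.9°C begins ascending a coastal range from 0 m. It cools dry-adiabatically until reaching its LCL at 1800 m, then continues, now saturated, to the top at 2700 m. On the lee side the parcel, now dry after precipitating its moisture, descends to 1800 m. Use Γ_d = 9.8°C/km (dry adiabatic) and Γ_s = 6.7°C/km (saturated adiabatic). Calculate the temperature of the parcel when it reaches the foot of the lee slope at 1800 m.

0 → 1800 m (dry, 9.8°C/km): ΔT = -9.8 × 1.8 = -17.64°C → T = 9.26°C
1800 → 2700 m (saturated, 6.7°C/km): ΔT = -6.7 × 0.9 = -6.03°C → T = 3.23°C
2700 → 1800 m (dry descent, 9.8°C/km): ΔT = +9.8 × 0.9 = +8.82°C → T = 12.05°C

12.05°C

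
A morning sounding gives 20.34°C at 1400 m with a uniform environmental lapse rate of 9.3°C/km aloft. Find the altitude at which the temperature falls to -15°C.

Height above start = (20.34 − (-15)) / 9.3 = 3.8 km
Altitude = 1400 m + 3800 m = 5200 m

5200 m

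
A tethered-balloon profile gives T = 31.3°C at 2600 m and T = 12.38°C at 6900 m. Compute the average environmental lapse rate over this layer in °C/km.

Γ = −ΔT/Δz = (31.3 − 12.38) / (6900 − 2600) m
  = 18.92°C / 4.3 km = 4.4°C/km

4.4°C/km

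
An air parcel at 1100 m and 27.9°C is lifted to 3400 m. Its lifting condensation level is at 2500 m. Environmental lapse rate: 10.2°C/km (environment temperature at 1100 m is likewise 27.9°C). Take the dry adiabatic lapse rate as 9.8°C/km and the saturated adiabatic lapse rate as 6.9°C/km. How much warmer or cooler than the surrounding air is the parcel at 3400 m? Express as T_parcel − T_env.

+3.53°C (parcel warmer than environment)

Parcel:
  From 1100 m to 2500 m (dry): cools by 9.8 × 1.4 = 13.72°C, giving 14.18°C.
  From 2500 m to 3400 m (saturated): cools by 6.9 × 0.9 = 6.21°C, giving 7.97°C.
Environment:
  From 1100 m to 3400 m (environment): cools by 10.2 × 2.3 = 23.46°C, giving 4.44°C.
T_parcel − T_env = 7.97 − 4.44 = +3.53°C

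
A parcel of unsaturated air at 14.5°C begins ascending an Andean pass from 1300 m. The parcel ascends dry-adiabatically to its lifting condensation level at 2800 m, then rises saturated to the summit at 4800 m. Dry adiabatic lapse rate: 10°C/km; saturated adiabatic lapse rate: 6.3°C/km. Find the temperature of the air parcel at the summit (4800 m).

From 1300 m to 2800 m (dry): cools by 10 × 1.5 = 15°C, giving -0.5°C.
From 2800 m to 4800 m (saturated): cools by 6.3 × 2 = 12.6°C, giving -13.1°C.

-13.1°C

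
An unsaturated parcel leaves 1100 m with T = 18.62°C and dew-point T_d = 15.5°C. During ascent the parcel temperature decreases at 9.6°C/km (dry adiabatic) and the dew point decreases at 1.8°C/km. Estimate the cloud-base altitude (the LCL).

T and T_d converge at 9.6 − 1.8 = 7.8°C per km
Height above start = (18.62 − 15.5) / 7.8 = 0.4 km
LCL altitude = 1100 m + 400 m = 1500 m

1500 m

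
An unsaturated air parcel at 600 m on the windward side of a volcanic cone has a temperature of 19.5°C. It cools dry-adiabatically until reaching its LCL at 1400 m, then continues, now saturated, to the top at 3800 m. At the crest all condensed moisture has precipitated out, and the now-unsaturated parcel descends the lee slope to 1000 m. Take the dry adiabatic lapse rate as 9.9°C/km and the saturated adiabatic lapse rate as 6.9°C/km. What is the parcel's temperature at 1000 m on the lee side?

600–1400 m, dry: Δz = 0.8 km ⇒ ΔT = -7.92°C; T = 11.58°C
1400–3800 m, saturated: Δz = 2.4 km ⇒ ΔT = -16.56°C; T = -4.98°C
3800–1000 m, dry descent: Δz = 2.8 km ⇒ ΔT = +27.72°C; T = 22.74°C

22.74°C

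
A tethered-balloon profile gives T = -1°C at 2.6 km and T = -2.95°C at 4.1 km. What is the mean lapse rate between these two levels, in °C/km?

1.3°C/km

Γ = −ΔT/Δz = (-1 − (-2.95)) / (4100 − 2600) m
  = 1.95°C / 1.5 km = 1.3°C/km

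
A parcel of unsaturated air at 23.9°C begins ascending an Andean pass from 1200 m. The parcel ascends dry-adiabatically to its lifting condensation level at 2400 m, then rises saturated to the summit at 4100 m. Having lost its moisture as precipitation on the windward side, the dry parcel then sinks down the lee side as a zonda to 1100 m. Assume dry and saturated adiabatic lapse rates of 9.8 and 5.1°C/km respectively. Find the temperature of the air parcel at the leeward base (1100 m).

From 1200 m to 2400 m (dry): cools by 9.8 × 1.2 = 11.76°C, giving 12.14°C.
From 2400 m to 4100 m (saturated): cools by 5.1 × 1.7 = 8.67°C, giving 3.47°C.
From 4100 m to 1100 m (dry descent): warms by 9.8 × 3 = 29.4°C, giving 32.87°C.

32.87°C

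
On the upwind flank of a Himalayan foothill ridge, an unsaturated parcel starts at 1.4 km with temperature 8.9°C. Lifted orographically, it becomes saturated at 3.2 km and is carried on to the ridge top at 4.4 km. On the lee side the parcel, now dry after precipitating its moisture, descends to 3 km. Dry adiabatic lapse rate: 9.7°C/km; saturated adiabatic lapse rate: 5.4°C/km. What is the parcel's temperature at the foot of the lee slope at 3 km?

-1.46°C

From 1400 m to 3200 m (dry): cools by 9.7 × 1.8 = 17.46°C, giving -8.56°C.
From 3200 m to 4400 m (saturated): cools by 5.4 × 1.2 = 6.48°C, giving -15.04°C.
From 4400 m to 3000 m (dry descent): warms by 9.7 × 1.4 = 13.58°C, giving -1.46°C.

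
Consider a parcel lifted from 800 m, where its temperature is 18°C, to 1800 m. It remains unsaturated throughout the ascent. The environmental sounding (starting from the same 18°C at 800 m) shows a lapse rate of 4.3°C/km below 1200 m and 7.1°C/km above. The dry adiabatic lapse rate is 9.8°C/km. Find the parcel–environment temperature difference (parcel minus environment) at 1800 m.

-3.82°C (parcel cooler than environment)

Parcel:
  800–1800 m, dry: Δz = 1 km ⇒ ΔT = -9.8°C; T = 8.2°C
Environment:
  800–1200 m, environment, lower layer: Δz = 0.4 km ⇒ ΔT = -1.72°C; T = 16.28°C
  1200–1800 m, environment, upper layer: Δz = 0.6 km ⇒ ΔT = -4.26°C; T = 12.02°C
T_parcel − T_env = 8.2 − 12.02 = -3.82°C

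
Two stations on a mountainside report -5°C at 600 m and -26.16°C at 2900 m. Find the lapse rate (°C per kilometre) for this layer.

Γ = −ΔT/Δz = (-5 − (-26.16)) / (2900 − 600) m
  = 21.16°C / 2.3 km = 9.2°C/km

9.2°C/km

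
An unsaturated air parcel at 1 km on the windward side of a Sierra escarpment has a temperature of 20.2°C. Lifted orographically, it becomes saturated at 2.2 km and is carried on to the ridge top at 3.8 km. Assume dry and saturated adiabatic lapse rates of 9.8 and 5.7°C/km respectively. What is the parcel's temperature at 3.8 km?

1000 → 2200 m (dry, 9.8°C/km): ΔT = -9.8 × 1.2 = -11.76°C → T = 8.44°C
2200 → 3800 m (saturated, 5.7°C/km): ΔT = -5.7 × 1.6 = -9.12°C → T = -0.68°C

-0.68°C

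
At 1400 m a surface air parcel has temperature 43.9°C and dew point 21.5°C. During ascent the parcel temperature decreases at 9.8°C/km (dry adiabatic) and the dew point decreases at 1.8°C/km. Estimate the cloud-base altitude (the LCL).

T and T_d converge at 9.8 − 1.8 = 8°C per km
Height above start = (43.9 − 21.5) / 8 = 2.8 km
LCL altitude = 1400 m + 2800 m = 4200 m

4200 m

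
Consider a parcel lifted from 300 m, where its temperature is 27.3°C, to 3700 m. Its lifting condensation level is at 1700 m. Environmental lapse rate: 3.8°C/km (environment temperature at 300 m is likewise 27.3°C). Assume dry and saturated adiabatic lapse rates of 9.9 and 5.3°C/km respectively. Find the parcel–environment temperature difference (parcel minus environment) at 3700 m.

-11.54°C (parcel cooler than environment)

Parcel:
  300 → 1700 m (dry, 9.9°C/km): ΔT = -9.9 × 1.4 = -13.86°C → T = 13.44°C
  1700 → 3700 m (saturated, 5.3°C/km): ΔT = -5.3 × 2 = -10.6°C → T = 2.84°C
Environment:
  300 → 3700 m (environment, 3.8°C/km): ΔT = -3.8 × 3.4 = -12.92°C → T = 14.38°C
T_parcel − T_env = 2.84 − 14.38 = -11.54°C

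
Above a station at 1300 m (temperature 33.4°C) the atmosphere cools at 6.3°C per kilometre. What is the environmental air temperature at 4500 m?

1300–4500 m, environmental: Δz = 3.2 km ⇒ ΔT = -20.16°C; T = 13.24°C

13.24°C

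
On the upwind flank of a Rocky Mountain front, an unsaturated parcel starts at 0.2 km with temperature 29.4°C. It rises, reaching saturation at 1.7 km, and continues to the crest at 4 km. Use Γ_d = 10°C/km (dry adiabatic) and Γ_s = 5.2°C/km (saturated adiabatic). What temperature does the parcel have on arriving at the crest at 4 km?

2.44°C

200 → 1700 m (dry, 10°C/km): ΔT = -10 × 1.5 = -15°C → T = 14.4°C
1700 → 4000 m (saturated, 5.2°C/km): ΔT = -5.2 × 2.3 = -11.96°C → T = 2.44°C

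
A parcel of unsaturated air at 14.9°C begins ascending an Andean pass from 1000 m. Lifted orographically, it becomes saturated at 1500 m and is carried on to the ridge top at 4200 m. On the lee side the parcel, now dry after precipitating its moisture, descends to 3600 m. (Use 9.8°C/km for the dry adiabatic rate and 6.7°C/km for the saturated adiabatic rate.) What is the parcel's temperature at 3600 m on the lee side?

Dry to 1500 m: -9.8 × 0.5 km = -4.9°C, so T = 10°C.
Saturated to 4200 m: -6.7 × 2.7 km = -18.09°C, so T = -8.09°C.
Dry descent to 3600 m: +9.8 × 0.6 km = +5.88°C, so T = -2.21°C.

-2.21°C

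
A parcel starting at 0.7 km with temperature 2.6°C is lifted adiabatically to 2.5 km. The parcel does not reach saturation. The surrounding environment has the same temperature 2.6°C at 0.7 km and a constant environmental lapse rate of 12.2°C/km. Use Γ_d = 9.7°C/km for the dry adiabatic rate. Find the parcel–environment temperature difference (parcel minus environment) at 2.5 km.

Parcel:
  700 → 2500 m (dry, 9.7°C/km): ΔT = -9.7 × 1.8 = -17.46°C → T = -14.86°C
Environment:
  700 → 2500 m (environment, 12.2°C/km): ΔT = -12.2 × 1.8 = -21.96°C → T = -19.36°C
T_parcel − T_env = -14.86 − (-19.36) = +4.5°C

+4.5°C (parcel warmer than environment)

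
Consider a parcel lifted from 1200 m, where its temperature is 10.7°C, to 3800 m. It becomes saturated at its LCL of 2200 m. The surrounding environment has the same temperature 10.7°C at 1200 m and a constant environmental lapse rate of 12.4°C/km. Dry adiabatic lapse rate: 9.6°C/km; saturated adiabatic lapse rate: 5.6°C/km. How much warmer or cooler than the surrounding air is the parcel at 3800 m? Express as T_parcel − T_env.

Parcel:
  1200 → 2200 m (dry, 9.6°C/km): ΔT = -9.6 × 1 = -9.6°C → T = 1.1°C
  2200 → 3800 m (saturated, 5.6°C/km): ΔT = -5.6 × 1.6 = -8.96°C → T = -7.86°C
Environment:
  1200 → 3800 m (environment, 12.4°C/km): ΔT = -12.4 × 2.6 = -32.24°C → T = -21.54°C
T_parcel − T_env = -7.86 − (-21.54) = +13.68°C

+13.68°C (parcel warmer than environment)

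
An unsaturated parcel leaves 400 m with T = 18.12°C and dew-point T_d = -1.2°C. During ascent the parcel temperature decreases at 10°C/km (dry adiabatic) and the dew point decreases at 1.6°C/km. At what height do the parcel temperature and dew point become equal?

T and T_d converge at 10 − 1.6 = 8.4°C per km
Height above start = (18.12 − (-1.2)) / 8.4 = 2.3 km
LCL altitude = 400 m + 2300 m = 2700 m

2700 m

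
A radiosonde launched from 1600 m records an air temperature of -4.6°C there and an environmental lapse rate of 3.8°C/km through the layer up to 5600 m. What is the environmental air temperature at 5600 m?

1600 → 5600 m (environmental, 3.8°C/km): ΔT = -3.8 × 4 = -15.2°C → T = -19.8°C

-19.8°C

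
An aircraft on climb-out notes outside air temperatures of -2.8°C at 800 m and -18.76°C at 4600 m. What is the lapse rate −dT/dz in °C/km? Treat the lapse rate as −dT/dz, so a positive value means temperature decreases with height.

Γ = −ΔT/Δz = (-2.8 − (-18.76)) / (4600 − 800) m
  = 15.96°C / 3.8 km = 4.2°C/km

4.2°C/km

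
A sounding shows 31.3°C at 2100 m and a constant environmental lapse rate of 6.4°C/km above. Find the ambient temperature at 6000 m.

Environmental to 6000 m: -6.4 × 3.9 km = -24.96°C, so T = 6.34°C.

6.34°C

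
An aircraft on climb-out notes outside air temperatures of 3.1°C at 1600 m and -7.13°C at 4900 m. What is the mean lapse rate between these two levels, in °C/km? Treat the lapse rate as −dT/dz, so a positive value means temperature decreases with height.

Γ = −ΔT/Δz = (3.1 − (-7.13)) / (4900 − 1600) m
  = 10.23°C / 3.3 km = 3.1°C/km

3.1°C/km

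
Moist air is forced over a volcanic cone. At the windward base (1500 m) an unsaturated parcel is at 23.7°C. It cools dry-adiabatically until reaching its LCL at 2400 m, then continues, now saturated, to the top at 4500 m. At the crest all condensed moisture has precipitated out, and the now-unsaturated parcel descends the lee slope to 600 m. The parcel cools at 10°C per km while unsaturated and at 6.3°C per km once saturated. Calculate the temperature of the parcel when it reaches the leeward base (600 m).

From 1500 m to 2400 m (dry): cools by 10 × 0.9 = 9°C, giving 14.7°C.
From 2400 m to 4500 m (saturated): cools by 6.3 × 2.1 = 13.23°C, giving 1.47°C.
From 4500 m to 600 m (dry descent): warms by 10 × 3.9 = 39°C, giving 40.47°C.

40.47°C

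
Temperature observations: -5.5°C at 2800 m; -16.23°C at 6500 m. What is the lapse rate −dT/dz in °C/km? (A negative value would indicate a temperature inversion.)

Γ = −ΔT/Δz = (-5.5 − (-16.23)) / (6500 − 2800) m
  = 10.73°C / 3.7 km = 2.9°C/km

2.9°C/km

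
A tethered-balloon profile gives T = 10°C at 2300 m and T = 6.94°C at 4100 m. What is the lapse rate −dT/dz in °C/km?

1.7°C/km

Γ = −ΔT/Δz = (10 − 6.94) / (4100 − 2300) m
  = 3.06°C / 1.8 km = 1.7°C/km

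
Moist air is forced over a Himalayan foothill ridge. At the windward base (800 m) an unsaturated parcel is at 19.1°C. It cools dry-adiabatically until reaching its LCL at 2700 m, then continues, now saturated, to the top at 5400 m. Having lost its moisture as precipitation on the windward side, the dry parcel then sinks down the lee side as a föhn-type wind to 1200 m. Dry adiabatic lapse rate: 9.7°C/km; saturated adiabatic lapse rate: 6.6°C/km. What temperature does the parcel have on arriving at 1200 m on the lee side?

800 → 2700 m (dry, 9.7°C/km): ΔT = -9.7 × 1.9 = -18.43°C → T = 0.67°C
2700 → 5400 m (saturated, 6.6°C/km): ΔT = -6.6 × 2.7 = -17.82°C → T = -17.15°C
5400 → 1200 m (dry descent, 9.7°C/km): ΔT = +9.7 × 4.2 = +40.74°C → T = 23.59°C

23.59°C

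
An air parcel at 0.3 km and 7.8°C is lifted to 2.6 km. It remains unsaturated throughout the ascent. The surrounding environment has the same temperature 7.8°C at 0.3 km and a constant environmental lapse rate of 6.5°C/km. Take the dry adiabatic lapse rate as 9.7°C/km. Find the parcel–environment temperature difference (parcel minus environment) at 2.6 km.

Parcel:
  300 → 2600 m (dry, 9.7°C/km): ΔT = -9.7 × 2.3 = -22.31°C → T = -14.51°C
Environment:
  300 → 2600 m (environment, 6.5°C/km): ΔT = -6.5 × 2.3 = -14.95°C → T = -7.15°C
T_parcel − T_env = -14.51 − (-7.15) = -7.36°C

-7.36°C (parcel cooler than environment)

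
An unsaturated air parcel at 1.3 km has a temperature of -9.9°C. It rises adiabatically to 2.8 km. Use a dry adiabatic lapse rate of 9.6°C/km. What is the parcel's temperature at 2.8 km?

Dry adiabatic to 2800 m: -9.6 × 1.5 km = -14.4°C, so T = -24.3°C.

-24.3°C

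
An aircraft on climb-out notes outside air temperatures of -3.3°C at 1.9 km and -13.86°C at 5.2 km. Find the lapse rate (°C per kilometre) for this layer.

3.2°C/km

Γ = −ΔT/Δz = (-3.3 − (-13.86)) / (5200 − 1900) m
  = 10.56°C / 3.3 km = 3.2°C/km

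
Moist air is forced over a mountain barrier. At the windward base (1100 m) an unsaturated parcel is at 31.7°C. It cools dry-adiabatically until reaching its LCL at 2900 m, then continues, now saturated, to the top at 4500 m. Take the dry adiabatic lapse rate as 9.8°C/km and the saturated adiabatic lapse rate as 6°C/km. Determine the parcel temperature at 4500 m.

1100 → 2900 m (dry, 9.8°C/km): ΔT = -9.8 × 1.8 = -17.64°C → T = 14.06°C
2900 → 4500 m (saturated, 6°C/km): ΔT = -6 × 1.6 = -9.6°C → T = 4.46°C

4.46°C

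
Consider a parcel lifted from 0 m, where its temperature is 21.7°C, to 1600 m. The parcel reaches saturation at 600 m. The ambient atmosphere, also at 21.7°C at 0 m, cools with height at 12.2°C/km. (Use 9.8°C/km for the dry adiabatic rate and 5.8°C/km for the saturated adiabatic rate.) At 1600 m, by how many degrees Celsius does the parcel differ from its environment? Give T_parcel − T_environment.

Parcel:
  0 → 600 m (dry, 9.8°C/km): ΔT = -9.8 × 0.6 = -5.88°C → T = 15.82°C
  600 → 1600 m (saturated, 5.8°C/km): ΔT = -5.8 × 1 = -5.8°C → T = 10.02°C
Environment:
  0 → 1600 m (environment, 12.2°C/km): ΔT = -12.2 × 1.6 = -19.52°C → T = 2.18°C
T_parcel − T_env = 10.02 − 2.18 = +7.84°C

+7.84°C (parcel warmer than environment)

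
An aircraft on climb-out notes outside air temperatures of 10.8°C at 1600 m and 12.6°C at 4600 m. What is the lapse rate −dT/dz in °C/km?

Γ = −ΔT/Δz = (10.8 − 12.6) / (4600 − 1600) m
  = -1.8°C / 3 km = -0.6°C/km

-0.6°C/km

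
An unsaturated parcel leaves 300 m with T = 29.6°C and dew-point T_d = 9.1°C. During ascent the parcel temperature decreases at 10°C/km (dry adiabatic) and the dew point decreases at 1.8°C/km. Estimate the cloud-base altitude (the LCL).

T and T_d converge at 10 − 1.8 = 8.2°C per km
Height above start = (29.6 − 9.1) / 8.2 = 2.5 km
LCL altitude = 300 m + 2500 m = 2800 m

2800 m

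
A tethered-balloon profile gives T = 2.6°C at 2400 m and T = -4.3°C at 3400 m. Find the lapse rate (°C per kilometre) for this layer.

6.9°C/km

Γ = −ΔT/Δz = (2.6 − (-4.3)) / (3400 − 2400) m
  = 6.9°C / 1 km = 6.9°C/km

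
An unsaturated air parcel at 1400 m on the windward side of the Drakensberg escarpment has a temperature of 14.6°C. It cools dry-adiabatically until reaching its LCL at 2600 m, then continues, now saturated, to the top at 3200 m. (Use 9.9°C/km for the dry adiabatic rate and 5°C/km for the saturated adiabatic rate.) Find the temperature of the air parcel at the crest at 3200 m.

1400–2600 m, dry: Δz = 1.2 km ⇒ ΔT = -11.88°C; T = 2.72°C
2600–3200 m, saturated: Δz = 0.6 km ⇒ ΔT = -3°C; T = -0.28°C

-0.28°C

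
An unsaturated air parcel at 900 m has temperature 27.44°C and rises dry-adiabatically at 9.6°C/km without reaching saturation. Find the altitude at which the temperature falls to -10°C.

Height above start = (27.44 − (-10)) / 9.6 = 3.9 km
Altitude = 900 m + 3900 m = 4800 m

4800 m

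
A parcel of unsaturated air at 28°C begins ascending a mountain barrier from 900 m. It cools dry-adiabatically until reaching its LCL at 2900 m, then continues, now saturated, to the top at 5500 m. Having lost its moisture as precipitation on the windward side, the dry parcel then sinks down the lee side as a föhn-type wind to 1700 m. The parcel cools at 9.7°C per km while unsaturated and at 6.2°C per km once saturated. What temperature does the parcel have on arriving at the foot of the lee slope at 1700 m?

From 900 m to 2900 m (dry): cools by 9.7 × 2 = 19.4°C, giving 8.6°C.
From 2900 m to 5500 m (saturated): cools by 6.2 × 2.6 = 16.12°C, giving -7.52°C.
From 5500 m to 1700 m (dry descent): warms by 9.7 × 3.8 = 36.86°C, giving 29.34°C.

29.34°C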